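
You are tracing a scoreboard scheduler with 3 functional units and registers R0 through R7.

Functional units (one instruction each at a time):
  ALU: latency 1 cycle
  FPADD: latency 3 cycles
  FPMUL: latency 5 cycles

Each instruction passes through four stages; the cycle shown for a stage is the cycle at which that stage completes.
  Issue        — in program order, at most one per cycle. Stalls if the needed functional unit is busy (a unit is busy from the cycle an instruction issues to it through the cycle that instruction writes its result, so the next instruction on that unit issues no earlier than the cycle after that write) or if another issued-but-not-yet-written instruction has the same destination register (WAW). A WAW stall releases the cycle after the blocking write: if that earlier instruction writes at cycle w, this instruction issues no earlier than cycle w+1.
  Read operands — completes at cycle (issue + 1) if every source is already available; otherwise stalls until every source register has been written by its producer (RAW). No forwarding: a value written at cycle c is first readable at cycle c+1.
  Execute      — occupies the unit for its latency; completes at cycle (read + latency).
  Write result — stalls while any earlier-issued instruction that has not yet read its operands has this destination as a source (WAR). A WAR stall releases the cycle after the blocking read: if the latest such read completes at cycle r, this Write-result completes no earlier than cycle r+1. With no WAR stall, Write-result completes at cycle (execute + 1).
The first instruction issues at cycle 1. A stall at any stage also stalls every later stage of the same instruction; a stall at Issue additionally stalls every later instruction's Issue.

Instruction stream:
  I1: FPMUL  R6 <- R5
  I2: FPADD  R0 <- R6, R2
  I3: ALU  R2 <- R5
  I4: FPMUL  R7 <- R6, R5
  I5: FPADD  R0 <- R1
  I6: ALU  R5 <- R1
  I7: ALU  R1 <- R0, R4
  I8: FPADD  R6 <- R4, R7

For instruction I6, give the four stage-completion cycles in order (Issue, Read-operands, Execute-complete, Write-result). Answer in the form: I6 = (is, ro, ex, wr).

I6 = (15, 16, 17, 18)

cycle 1: I1→FPMUL
cycle 2: I1 RO, I2→FPADD
cycle 3: I3→ALU
cycle 4: I3 RO
cycle 5: I3 EX
cycle 7: I1 EX
cycle 8: I1 WR R6
cycle 9: I2 RO, I4→FPMUL
cycle 10: I3 WR R2, I4 RO
cycle 12: I2 EX
cycle 13: I2 WR R0
cycle 14: I5→FPADD
cycle 15: I4 EX, I5 RO, I6→ALU
cycle 16: I4 WR R7, I6 RO
cycle 17: I6 EX
cycle 18: I5 EX, I6 WR R5
cycle 19: I5 WR R0, I7→ALU
cycle 20: I7 RO, I8→FPADD
cycle 21: I7 EX, I8 RO
cycle 22: I7 WR R1
cycle 24: I8 EX
cycle 25: I8 WR R6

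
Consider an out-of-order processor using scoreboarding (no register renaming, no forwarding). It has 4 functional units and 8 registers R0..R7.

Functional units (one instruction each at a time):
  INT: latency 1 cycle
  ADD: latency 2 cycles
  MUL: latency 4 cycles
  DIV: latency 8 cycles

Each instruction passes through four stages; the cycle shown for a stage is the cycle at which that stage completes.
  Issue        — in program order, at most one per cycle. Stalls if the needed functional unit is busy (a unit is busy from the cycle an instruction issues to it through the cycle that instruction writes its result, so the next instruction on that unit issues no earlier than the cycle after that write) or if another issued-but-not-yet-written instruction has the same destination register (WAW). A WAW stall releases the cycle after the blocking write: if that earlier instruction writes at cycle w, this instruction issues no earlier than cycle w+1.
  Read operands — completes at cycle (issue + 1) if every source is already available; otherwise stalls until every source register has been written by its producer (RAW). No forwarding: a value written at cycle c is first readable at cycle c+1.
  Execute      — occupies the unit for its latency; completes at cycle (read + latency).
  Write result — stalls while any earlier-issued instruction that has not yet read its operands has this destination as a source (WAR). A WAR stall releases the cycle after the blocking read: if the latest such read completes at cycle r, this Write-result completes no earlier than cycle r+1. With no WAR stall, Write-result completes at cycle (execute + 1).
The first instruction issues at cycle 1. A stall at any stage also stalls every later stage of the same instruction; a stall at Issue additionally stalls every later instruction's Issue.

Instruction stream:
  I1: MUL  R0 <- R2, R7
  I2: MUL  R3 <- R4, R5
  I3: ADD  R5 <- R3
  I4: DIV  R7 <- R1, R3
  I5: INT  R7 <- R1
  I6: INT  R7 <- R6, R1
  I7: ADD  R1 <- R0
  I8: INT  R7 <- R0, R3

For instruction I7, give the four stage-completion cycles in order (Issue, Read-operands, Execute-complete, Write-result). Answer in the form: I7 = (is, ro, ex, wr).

t=1  I1→MUL
t=2  I1 RO
t=6  I1 EX
t=7  I1 WR R0
t=8  I2→MUL
t=9  I2 RO · I3→ADD
t=10  I4→DIV
t=13  I2 EX
t=14  I2 WR R3
t=15  I3 RO · I4 RO
t=17  I3 EX
t=18  I3 WR R5
t=23  I4 EX
t=24  I4 WR R7
t=25  I5→INT
t=26  I5 RO
t=27  I5 EX
t=28  I5 WR R7
t=29  I6→INT
t=30  I6 RO · I7→ADD
t=31  I6 EX · I7 RO
t=32  I6 WR R7
t=33  I7 EX · I8→INT
t=34  I7 WR R1 · I8 RO
t=35  I8 EX
t=36  I8 WR R7

I7 = (30, 31, 33, 34)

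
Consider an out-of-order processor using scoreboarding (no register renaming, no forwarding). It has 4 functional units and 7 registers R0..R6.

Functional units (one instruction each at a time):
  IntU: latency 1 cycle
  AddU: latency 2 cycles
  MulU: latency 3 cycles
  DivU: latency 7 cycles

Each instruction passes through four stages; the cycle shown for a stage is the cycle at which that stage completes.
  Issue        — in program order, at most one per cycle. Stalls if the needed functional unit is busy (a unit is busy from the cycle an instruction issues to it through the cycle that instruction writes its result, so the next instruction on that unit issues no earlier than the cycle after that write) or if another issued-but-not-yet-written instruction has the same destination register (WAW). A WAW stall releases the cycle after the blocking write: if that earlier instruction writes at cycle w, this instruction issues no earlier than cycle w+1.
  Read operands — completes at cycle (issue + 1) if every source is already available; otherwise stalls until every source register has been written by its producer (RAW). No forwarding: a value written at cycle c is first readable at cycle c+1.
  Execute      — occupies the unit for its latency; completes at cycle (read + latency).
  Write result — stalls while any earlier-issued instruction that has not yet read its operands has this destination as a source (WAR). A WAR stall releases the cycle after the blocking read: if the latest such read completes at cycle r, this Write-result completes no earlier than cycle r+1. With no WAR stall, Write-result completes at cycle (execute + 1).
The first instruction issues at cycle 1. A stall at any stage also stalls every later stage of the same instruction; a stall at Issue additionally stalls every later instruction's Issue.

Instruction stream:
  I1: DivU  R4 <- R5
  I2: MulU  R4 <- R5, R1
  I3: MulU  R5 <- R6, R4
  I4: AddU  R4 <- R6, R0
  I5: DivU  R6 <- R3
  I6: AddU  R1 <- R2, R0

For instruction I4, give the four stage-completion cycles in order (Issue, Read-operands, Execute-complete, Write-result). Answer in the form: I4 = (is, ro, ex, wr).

c1: I1 dispatched to DivU
c2: I1 operands ready
c9: I1 complete
c10: R4←I1
c11: I2 dispatched to MulU
c12: I2 operands ready
c15: I2 complete
c16: R4←I2
c17: I3 dispatched to MulU
c18: I3 operands ready | I4 dispatched to AddU
c19: I4 operands ready | I5 dispatched to DivU
c20: I5 operands ready
c21: I3 complete | I4 complete
c22: R5←I3 | R4←I4
c23: I6 dispatched to AddU
c24: I6 operands ready
c26: I6 complete
c27: I5 complete | R1←I6
c28: R6←I5

I4 = (18, 19, 21, 22)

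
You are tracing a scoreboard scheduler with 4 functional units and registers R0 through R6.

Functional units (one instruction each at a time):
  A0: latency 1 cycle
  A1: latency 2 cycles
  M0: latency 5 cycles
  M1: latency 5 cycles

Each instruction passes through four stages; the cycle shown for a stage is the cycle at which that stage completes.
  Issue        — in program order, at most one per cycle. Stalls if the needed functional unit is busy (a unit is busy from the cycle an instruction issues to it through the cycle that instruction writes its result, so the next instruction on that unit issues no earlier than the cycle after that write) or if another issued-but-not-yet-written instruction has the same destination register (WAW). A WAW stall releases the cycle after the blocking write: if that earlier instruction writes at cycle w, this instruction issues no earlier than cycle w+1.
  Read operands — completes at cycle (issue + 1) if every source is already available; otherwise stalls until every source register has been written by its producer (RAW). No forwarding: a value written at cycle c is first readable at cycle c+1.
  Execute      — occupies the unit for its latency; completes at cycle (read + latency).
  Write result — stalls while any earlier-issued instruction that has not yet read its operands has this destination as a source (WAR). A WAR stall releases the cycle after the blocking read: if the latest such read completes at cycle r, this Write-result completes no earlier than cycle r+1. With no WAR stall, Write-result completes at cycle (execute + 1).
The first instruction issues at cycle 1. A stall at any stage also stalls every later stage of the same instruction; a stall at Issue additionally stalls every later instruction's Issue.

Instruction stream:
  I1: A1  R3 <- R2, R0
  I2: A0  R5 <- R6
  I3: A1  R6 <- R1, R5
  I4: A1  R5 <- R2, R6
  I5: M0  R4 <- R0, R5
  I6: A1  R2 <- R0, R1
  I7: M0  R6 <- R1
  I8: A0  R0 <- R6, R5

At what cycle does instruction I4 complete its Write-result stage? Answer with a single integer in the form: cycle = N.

cycle 1: I1→A1
cycle 2: I1 RO · I2→A0
cycle 3: I2 RO
cycle 4: I1 EX · I2 EX
cycle 5: I1 WR R3 · I2 WR R5
cycle 6: I3→A1
cycle 7: I3 RO
cycle 9: I3 EX
cycle 10: I3 WR R6
cycle 11: I4→A1
cycle 12: I4 RO · I5→M0
cycle 14: I4 EX
cycle 15: I4 WR R5
cycle 16: I5 RO · I6→A1
cycle 17: I6 RO
cycle 19: I6 EX
cycle 20: I6 WR R2
cycle 21: I5 EX
cycle 22: I5 WR R4
cycle 23: I7→M0
cycle 24: I7 RO · I8→A0
cycle 29: I7 EX
cycle 30: I7 WR R6
cycle 31: I8 RO
cycle 32: I8 EX
cycle 33: I8 WR R0

cycle = 15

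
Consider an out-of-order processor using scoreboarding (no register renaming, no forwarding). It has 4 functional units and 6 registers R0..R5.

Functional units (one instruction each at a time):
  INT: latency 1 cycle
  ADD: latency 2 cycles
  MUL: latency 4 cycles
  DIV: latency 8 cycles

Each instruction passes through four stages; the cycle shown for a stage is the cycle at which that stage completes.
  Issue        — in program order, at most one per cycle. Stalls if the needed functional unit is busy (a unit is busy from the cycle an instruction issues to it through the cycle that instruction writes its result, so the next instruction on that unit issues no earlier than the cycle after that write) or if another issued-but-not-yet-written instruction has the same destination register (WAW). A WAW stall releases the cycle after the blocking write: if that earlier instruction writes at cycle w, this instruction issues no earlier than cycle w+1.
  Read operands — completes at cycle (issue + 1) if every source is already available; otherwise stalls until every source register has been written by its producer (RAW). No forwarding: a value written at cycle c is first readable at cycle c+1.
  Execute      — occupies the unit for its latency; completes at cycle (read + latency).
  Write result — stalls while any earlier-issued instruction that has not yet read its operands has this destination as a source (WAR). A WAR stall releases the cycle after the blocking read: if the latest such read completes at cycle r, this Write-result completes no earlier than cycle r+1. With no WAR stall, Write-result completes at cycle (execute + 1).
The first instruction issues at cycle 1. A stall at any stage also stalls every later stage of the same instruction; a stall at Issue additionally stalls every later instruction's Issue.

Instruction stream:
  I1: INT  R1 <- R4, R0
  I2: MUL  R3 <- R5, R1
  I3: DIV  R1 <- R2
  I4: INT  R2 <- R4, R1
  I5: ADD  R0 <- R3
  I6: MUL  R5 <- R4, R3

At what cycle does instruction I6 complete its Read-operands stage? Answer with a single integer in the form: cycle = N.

I1  is:1  ro:2  ex:3  wr:4
I2  is:2  ro:5  ex:9  wr:10  — RAW R1: wait I1 write@4
I3  is:5  ro:6  ex:14  wr:15  — WAW R1: wait I1 write@4
I4  is:6  ro:16  ex:17  wr:18  — RAW R1: wait I3 write@15
I5  is:7  ro:11  ex:13  wr:14  — RAW R3: wait I2 write@10
I6  is:11  ro:12  ex:16  wr:17  — struct: MUL busy until I2 writes@10

cycle = 12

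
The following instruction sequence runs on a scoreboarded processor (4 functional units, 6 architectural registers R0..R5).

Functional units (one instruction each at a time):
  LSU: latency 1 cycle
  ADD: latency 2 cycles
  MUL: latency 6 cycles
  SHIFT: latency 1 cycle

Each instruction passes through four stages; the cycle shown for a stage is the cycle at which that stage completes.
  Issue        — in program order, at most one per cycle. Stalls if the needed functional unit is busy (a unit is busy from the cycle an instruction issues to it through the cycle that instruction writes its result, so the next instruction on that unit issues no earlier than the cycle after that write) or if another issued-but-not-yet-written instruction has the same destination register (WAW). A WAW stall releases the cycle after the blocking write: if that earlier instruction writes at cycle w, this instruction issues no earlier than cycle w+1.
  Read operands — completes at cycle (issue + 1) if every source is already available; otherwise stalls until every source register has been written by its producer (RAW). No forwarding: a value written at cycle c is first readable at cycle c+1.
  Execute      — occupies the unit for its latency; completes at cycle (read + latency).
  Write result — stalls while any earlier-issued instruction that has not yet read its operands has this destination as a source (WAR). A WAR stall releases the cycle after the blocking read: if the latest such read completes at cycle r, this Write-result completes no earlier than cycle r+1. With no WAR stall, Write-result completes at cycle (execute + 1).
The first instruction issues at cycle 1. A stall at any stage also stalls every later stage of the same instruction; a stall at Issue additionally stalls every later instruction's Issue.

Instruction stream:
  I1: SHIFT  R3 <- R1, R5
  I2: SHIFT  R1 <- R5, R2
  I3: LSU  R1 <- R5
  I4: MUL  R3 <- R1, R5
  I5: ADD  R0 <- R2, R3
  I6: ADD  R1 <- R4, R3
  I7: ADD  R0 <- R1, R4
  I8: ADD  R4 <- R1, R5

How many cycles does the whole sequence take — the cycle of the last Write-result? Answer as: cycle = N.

c1: issue I1 (SHIFT)
c2: I1 read-ops
c3: I1 finished on SHIFT
c4: I1→R3
c5: issue I2 (SHIFT)
c6: I2 read-ops
c7: I2 finished on SHIFT
c8: I2→R1
c9: issue I3 (LSU)
c10: I3 read-ops · issue I4 (MUL)
c11: I3 finished on LSU · issue I5 (ADD)
c12: I3→R1
c13: I4 read-ops
c19: I4 finished on MUL
c20: I4→R3
c21: I5 read-ops
c23: I5 finished on ADD
c24: I5→R0
c25: issue I6 (ADD)
c26: I6 read-ops
c28: I6 finished on ADD
c29: I6→R1
c30: issue I7 (ADD)
c31: I7 read-ops
c33: I7 finished on ADD
c34: I7→R0
c35: issue I8 (ADD)
c36: I8 read-ops
c38: I8 finished on ADD
c39: I8→R4

cycle = 39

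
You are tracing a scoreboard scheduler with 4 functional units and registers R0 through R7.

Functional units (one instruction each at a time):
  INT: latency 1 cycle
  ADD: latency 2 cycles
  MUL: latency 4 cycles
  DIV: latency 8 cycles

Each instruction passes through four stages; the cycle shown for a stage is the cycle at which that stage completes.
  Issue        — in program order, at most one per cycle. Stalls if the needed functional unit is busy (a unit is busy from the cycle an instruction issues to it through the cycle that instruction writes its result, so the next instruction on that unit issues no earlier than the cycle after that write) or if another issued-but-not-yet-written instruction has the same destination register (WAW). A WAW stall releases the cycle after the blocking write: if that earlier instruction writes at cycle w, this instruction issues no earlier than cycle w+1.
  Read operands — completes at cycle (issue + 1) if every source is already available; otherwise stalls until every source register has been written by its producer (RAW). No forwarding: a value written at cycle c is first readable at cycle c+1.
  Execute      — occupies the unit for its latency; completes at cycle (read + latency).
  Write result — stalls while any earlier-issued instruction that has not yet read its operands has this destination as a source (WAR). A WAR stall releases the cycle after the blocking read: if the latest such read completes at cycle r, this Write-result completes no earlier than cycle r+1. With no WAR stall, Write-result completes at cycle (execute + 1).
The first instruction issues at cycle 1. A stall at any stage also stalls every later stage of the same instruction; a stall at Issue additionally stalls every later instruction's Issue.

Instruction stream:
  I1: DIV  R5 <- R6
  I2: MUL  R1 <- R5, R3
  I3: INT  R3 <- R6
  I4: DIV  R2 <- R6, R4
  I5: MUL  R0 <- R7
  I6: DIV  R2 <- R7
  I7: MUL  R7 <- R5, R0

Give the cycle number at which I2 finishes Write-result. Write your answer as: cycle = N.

cycle = 17

[1] I1 dispatched to DIV
[2] I1 operands ready, I2 dispatched to MUL
[3] I3 dispatched to INT
[4] I3 operands ready
[5] I3 complete
[10] I1 complete
[11] R5←I1
[12] I2 operands ready, I4 dispatched to DIV
[13] R3←I3, I4 operands ready
[16] I2 complete
[17] R1←I2
[18] I5 dispatched to MUL
[19] I5 operands ready
[21] I4 complete
[22] R2←I4
[23] I5 complete, I6 dispatched to DIV
[24] R0←I5, I6 operands ready
[25] I7 dispatched to MUL
[26] I7 operands ready
[30] I7 complete
[31] R7←I7
[32] I6 complete
[33] R2←I6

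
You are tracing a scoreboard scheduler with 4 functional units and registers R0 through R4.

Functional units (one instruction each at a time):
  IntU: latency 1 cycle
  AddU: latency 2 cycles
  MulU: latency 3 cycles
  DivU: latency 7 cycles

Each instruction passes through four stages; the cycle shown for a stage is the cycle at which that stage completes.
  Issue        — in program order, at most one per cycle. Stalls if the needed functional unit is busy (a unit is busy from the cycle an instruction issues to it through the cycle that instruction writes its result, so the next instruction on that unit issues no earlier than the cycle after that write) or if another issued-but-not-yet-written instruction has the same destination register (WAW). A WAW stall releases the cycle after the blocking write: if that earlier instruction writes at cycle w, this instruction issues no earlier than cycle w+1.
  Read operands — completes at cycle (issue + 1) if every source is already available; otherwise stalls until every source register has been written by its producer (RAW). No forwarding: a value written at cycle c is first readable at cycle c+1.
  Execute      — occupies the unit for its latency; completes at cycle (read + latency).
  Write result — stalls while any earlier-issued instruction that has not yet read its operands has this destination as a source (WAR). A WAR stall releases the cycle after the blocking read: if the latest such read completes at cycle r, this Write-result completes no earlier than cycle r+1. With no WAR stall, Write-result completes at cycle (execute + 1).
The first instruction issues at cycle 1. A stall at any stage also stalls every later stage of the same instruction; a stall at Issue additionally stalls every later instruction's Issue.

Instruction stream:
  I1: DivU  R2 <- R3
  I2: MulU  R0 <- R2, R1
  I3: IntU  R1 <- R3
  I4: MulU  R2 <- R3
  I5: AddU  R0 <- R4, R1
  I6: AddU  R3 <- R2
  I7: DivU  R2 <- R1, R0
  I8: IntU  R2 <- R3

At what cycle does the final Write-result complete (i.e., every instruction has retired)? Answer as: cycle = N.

cycle = 36

cycle 1: I1 dispatched to DivU
cycle 2: I1 operands ready · I2 dispatched to MulU
cycle 3: I3 dispatched to IntU
cycle 4: I3 operands ready
cycle 5: I3 complete
cycle 9: I1 complete
cycle 10: R2←I1
cycle 11: I2 operands ready
cycle 12: R1←I3
cycle 14: I2 complete
cycle 15: R0←I2
cycle 16: I4 dispatched to MulU
cycle 17: I4 operands ready · I5 dispatched to AddU
cycle 18: I5 operands ready
cycle 20: I4 complete · I5 complete
cycle 21: R2←I4 · R0←I5
cycle 22: I6 dispatched to AddU
cycle 23: I6 operands ready · I7 dispatched to DivU
cycle 24: I7 operands ready
cycle 25: I6 complete
cycle 26: R3←I6
cycle 31: I7 complete
cycle 32: R2←I7
cycle 33: I8 dispatched to IntU
cycle 34: I8 operands ready
cycle 35: I8 complete
cycle 36: R2←I8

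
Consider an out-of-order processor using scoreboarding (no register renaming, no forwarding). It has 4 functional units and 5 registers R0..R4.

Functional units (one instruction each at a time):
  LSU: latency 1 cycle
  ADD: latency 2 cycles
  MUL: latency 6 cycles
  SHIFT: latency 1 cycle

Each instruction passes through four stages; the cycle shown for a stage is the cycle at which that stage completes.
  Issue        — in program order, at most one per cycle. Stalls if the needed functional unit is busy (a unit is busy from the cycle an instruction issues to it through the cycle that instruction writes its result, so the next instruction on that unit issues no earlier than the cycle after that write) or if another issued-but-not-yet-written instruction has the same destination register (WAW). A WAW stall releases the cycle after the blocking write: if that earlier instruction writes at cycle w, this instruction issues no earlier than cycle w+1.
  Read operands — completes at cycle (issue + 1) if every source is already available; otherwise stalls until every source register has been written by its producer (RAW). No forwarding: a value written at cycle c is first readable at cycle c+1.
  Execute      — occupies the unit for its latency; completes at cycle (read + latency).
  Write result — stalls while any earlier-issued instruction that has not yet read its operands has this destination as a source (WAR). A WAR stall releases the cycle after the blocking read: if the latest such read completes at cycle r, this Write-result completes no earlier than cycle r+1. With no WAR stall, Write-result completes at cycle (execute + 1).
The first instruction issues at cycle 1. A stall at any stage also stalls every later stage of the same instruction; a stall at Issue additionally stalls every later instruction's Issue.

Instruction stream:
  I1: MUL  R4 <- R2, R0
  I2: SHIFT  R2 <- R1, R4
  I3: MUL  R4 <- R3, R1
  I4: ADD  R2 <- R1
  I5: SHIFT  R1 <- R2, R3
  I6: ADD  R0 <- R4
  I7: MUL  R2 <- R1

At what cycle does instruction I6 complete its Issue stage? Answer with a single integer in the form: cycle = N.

cycle = 18

  I1 | 1 | 2 | 8 | 9
  I2 | 2 | 10 | 11 | 12   RAW R4: wait I1 write@9
  I3 | 10 | 11 | 17 | 18   struct: MUL busy until I1 writes@9
  I4 | 13 | 14 | 16 | 17   WAW R2: wait I2 write@12
  I5 | 14 | 18 | 19 | 20   RAW R2: wait I4 write@17
  I6 | 18 | 19 | 21 | 22   struct: ADD busy until I4 writes@17
  I7 | 19 | 21 | 27 | 28   RAW R1: wait I5 write@20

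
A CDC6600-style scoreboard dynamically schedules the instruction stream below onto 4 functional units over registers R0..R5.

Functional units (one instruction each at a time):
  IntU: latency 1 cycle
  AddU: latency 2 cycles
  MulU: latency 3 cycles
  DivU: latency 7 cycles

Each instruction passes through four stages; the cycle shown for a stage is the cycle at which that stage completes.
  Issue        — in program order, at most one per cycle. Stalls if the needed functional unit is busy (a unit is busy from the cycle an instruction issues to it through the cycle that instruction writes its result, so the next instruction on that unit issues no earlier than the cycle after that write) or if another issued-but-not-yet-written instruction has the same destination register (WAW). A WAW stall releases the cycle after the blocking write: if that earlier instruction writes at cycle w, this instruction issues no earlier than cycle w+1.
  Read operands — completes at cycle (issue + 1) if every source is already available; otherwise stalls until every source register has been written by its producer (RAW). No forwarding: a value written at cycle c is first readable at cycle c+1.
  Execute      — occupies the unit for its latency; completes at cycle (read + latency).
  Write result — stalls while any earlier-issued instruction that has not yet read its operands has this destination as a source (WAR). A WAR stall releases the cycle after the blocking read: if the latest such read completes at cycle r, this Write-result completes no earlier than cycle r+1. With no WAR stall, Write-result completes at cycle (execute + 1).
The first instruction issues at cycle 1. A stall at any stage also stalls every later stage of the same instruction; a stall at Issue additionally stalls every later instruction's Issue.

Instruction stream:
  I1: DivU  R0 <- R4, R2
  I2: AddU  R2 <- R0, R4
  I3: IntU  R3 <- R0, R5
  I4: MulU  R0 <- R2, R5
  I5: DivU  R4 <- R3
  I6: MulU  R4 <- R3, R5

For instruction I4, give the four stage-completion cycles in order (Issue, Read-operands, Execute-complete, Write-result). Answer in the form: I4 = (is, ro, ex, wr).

1) issue 1, read 2, done 9, write 10
2) issue 2, read 11, done 13, write 14  <RAW R0: wait I1 write@10>
3) issue 3, read 11, done 12, write 13  <RAW R0: wait I1 write@10>
4) issue 11, read 15, done 18, write 19  <WAW R0: wait I1 write@10 / RAW R2: wait I2 write@14>
5) issue 12, read 14, done 21, write 22  <RAW R3: wait I3 write@13>
6) issue 23, read 24, done 27, write 28  <WAW R4: wait I5 write@22>

I4 = (11, 15, 18, 19)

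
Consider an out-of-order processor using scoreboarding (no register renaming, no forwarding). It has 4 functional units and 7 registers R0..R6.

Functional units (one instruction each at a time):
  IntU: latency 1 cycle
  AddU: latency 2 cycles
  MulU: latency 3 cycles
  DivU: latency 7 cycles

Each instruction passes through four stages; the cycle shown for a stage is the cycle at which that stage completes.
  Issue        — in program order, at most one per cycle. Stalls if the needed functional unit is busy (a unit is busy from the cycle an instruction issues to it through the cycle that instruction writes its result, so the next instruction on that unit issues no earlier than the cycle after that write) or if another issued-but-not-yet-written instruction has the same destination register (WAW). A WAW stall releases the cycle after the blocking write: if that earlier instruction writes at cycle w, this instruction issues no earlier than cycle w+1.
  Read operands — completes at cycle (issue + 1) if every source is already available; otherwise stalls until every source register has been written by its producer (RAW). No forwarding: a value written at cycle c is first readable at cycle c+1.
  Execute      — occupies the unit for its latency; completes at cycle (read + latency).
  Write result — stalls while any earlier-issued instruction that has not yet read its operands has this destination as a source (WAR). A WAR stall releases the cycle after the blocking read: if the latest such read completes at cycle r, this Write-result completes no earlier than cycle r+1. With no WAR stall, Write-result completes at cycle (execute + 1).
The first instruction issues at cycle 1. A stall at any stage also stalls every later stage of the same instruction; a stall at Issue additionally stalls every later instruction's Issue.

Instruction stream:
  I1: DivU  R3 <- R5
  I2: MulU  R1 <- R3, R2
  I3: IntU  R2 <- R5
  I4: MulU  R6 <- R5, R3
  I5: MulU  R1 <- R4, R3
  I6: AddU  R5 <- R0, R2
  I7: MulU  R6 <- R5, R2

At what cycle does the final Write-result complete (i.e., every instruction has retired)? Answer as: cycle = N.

cycle = 33

1) issue 1, read 2, done 9, write 10
2) issue 2, read 11, done 14, write 15  <RAW R3: wait I1 write@10>
3) issue 3, read 4, done 5, write 12  <WAR R2: wait I2 read@11>
4) issue 16, read 17, done 20, write 21  <struct: MulU busy until I2 writes@15>
5) issue 22, read 23, done 26, write 27  <struct: MulU busy until I4 writes@21>
6) issue 23, read 24, done 26, write 27
7) issue 28, read 29, done 32, write 33  <struct: MulU busy until I5 writes@27>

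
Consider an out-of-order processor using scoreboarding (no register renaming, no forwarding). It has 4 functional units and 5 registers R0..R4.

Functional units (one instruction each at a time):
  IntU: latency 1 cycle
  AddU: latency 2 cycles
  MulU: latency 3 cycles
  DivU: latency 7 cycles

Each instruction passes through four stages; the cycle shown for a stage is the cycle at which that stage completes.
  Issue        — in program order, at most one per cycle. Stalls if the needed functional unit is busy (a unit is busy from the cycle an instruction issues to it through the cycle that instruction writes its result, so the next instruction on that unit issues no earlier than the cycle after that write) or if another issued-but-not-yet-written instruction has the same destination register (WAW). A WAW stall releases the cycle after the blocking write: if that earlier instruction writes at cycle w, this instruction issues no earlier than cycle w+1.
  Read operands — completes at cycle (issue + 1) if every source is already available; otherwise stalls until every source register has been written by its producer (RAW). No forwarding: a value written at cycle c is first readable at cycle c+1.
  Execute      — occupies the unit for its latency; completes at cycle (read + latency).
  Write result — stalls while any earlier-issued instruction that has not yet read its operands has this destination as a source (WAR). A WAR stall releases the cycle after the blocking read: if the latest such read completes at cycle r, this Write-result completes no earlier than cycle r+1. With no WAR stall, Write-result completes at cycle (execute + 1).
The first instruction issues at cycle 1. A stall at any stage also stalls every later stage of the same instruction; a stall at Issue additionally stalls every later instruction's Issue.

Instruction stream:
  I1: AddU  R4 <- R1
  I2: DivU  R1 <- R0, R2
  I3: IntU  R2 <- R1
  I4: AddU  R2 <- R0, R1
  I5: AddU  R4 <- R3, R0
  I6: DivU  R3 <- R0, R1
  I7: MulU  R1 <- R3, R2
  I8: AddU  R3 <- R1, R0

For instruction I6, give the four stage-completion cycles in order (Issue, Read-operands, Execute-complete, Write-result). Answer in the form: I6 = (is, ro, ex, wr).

1) issue 1, read 2, done 4, write 5
2) issue 2, read 3, done 10, write 11
3) issue 3, read 12, done 13, write 14  <RAW R1: wait I2 write@11>
4) issue 15, read 16, done 18, write 19  <WAW R2: wait I3 write@14>
5) issue 20, read 21, done 23, write 24  <struct: AddU busy until I4 writes@19>
6) issue 21, read 22, done 29, write 30
7) issue 22, read 31, done 34, write 35  <RAW R3: wait I6 write@30>
8) issue 31, read 36, done 38, write 39  <WAW R3: wait I6 write@30 / RAW R1: wait I7 write@35>

I6 = (21, 22, 29, 30)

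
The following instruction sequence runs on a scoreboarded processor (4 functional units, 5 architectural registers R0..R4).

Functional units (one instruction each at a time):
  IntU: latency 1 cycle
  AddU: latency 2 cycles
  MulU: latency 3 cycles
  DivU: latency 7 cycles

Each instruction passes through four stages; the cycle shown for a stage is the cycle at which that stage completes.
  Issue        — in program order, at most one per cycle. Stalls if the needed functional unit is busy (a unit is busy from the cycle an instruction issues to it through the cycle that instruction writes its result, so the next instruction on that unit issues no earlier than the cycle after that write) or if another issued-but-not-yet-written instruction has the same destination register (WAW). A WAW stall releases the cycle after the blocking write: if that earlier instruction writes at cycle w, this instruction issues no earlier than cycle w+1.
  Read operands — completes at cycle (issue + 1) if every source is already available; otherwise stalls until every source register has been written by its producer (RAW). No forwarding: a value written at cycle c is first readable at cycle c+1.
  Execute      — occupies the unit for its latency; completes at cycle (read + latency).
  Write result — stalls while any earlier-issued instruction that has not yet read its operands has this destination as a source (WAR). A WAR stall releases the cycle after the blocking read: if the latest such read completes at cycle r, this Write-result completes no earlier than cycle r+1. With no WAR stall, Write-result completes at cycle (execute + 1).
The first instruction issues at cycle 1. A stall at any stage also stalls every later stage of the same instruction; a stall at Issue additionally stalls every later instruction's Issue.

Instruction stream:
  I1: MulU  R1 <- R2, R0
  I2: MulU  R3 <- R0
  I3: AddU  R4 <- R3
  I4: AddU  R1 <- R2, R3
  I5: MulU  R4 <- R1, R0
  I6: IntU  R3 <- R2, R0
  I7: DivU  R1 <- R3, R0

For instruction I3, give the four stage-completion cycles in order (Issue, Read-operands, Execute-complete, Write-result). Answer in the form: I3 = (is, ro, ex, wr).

I3 = (8, 13, 15, 16)

I1: IS=1 RO=2 EX=5 WR=6
I2: IS=7 RO=8 EX=11 WR=12  [struct: MulU busy until I1 writes@6]
I3: IS=8 RO=13 EX=15 WR=16  [RAW R3: wait I2 write@12]
I4: IS=17 RO=18 EX=20 WR=21  [struct: AddU busy until I3 writes@16]
I5: IS=18 RO=22 EX=25 WR=26  [RAW R1: wait I4 write@21]
I6: IS=19 RO=20 EX=21 WR=22
I7: IS=22 RO=23 EX=30 WR=31  [WAW R1: wait I4 write@21]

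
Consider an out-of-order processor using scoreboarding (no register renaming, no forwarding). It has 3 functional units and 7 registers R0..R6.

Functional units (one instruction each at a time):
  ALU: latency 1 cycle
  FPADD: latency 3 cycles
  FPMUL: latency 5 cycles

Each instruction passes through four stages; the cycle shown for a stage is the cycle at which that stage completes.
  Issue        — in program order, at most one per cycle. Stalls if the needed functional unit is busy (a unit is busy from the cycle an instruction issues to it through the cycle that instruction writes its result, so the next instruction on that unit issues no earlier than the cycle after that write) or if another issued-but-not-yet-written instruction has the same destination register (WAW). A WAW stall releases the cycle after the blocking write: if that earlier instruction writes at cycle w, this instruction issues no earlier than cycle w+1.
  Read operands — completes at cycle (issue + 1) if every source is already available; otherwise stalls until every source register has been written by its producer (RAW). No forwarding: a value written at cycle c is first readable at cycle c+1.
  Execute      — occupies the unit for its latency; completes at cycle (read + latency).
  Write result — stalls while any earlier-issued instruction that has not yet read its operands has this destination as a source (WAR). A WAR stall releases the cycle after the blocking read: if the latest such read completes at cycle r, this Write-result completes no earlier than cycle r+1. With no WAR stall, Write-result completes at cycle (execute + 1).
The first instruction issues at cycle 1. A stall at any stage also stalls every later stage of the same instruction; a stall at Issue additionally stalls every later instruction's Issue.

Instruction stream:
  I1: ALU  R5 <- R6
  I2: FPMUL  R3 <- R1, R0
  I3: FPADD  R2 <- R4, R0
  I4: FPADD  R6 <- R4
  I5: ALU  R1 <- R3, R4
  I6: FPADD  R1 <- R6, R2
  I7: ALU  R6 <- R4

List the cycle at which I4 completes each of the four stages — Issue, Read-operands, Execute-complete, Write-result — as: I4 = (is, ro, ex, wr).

t=1  I1→ALU
t=2  I1 RO · I2→FPMUL
t=3  I1 EX · I2 RO · I3→FPADD
t=4  I1 WR R5 · I3 RO
t=7  I3 EX
t=8  I2 EX · I3 WR R2
t=9  I2 WR R3 · I4→FPADD
t=10  I4 RO · I5→ALU
t=11  I5 RO
t=12  I5 EX
t=13  I4 EX · I5 WR R1
t=14  I4 WR R6
t=15  I6→FPADD
t=16  I6 RO · I7→ALU
t=17  I7 RO
t=18  I7 EX
t=19  I6 EX · I7 WR R6
t=20  I6 WR R1

I4 = (9, 10, 13, 14)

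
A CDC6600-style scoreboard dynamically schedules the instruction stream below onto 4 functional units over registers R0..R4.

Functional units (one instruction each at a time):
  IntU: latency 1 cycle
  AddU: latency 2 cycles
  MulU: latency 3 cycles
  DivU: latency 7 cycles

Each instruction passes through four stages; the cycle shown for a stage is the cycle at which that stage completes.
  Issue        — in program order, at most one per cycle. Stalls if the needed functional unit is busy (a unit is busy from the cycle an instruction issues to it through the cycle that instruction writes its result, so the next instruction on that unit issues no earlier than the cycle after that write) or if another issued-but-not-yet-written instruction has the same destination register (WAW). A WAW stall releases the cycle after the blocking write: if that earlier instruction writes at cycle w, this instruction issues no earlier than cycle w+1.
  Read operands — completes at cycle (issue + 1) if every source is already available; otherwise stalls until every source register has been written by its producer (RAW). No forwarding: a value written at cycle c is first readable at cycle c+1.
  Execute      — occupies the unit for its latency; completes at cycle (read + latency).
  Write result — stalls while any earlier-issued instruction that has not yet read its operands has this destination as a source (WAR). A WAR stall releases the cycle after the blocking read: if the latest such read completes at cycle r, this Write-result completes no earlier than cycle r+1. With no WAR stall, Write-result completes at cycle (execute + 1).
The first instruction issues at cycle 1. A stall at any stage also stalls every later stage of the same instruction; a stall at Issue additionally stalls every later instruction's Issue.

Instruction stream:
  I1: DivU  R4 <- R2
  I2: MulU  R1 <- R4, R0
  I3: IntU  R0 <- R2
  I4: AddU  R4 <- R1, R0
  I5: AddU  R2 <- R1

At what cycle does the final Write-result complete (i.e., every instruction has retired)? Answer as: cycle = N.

cycle = 24

[I1] 1/2/9/10
[I2] 2/11/14/15  (RAW R4: wait I1 write@10)
[I3] 3/4/5/12  (WAR R0: wait I2 read@11)
[I4] 11/16/18/19  (WAW R4: wait I1 write@10; RAW R1: wait I2 write@15)
[I5] 20/21/23/24  (struct: AddU busy until I4 writes@19)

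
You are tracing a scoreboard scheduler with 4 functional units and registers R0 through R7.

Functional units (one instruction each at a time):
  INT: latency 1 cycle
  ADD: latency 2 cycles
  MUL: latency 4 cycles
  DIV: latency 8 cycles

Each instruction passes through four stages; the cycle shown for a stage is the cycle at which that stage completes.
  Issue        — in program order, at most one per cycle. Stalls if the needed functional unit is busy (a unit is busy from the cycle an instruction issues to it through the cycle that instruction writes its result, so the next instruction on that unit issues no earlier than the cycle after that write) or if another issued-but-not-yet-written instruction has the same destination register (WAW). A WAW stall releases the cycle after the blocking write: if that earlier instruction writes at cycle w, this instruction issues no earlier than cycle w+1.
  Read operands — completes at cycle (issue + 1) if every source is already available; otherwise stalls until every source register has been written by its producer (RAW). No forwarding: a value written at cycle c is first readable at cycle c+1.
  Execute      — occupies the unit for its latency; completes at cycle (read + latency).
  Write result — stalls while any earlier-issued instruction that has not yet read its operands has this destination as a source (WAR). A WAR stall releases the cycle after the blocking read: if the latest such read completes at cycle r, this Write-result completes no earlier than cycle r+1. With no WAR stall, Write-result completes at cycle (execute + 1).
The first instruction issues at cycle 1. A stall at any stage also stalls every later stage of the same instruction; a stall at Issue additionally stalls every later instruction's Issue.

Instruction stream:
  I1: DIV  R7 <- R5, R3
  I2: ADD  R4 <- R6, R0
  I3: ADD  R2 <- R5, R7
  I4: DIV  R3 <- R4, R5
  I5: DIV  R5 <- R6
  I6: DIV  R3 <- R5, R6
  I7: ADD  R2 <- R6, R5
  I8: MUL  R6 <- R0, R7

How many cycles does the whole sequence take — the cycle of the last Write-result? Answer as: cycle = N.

cycle = 44

  I1 | 1 | 2 | 10 | 11
  I2 | 2 | 3 | 5 | 6
  I3 | 7 | 12 | 14 | 15   struct: ADD busy until I2 writes@6 · RAW R7: wait I1 write@11
  I4 | 12 | 13 | 21 | 22   struct: DIV busy until I1 writes@11
  I5 | 23 | 24 | 32 | 33   struct: DIV busy until I4 writes@22
  I6 | 34 | 35 | 43 | 44   struct: DIV busy until I5 writes@33
  I7 | 35 | 36 | 38 | 39
  I8 | 36 | 37 | 41 | 42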